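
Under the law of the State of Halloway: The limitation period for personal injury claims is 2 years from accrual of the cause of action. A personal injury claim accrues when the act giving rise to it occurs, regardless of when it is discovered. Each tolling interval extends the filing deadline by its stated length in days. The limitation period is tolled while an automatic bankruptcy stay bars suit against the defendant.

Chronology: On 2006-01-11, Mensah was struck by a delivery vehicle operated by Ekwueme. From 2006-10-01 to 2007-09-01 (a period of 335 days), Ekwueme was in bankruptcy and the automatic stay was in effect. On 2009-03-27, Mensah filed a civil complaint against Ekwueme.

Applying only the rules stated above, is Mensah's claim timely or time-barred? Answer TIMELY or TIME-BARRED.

TIME-BARRED

The claim accrued on 2006-01-11, when the wrongful act occurred.
The untolled deadline — 2 years after 2006-01-11 — is 2008-01-11.
The automatic bankruptcy stay from 2006-10-01 to 2007-09-01 tolled the period for 335 days, extending the deadline to 2008-12-11.
Mensah filed on 2009-03-27, after the 2008-12-11 deadline, so the action is time-barred.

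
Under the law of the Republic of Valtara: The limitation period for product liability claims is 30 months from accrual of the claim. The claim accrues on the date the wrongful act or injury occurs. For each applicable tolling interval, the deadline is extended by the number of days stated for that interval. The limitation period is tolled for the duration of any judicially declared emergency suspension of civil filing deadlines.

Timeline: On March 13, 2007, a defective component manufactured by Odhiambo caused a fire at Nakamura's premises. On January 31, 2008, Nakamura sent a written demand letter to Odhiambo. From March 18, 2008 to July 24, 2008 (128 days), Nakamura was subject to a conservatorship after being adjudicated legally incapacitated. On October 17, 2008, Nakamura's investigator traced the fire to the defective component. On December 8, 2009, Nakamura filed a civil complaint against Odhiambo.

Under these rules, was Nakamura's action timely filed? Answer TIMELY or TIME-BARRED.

Accrual is governed by the date of the act, so the period began to run on March 13, 2007; the later discovery on October 17, 2008 is irrelevant under the stated rule.
Adding the 30 months base period to March 13, 2007 gives a deadline of September 13, 2009, before any tolling.
Although the plaintiff's incapacity ran from March 18, 2008 to July 24, 2008, the stated rules do not make that a tolling event, so it is disregarded.
None of the other events listed affects the running of the period under the stated rules.
The December 8, 2009 filing falls after the September 13, 2009 deadline; the claim is time-barred.

TIME-BARRED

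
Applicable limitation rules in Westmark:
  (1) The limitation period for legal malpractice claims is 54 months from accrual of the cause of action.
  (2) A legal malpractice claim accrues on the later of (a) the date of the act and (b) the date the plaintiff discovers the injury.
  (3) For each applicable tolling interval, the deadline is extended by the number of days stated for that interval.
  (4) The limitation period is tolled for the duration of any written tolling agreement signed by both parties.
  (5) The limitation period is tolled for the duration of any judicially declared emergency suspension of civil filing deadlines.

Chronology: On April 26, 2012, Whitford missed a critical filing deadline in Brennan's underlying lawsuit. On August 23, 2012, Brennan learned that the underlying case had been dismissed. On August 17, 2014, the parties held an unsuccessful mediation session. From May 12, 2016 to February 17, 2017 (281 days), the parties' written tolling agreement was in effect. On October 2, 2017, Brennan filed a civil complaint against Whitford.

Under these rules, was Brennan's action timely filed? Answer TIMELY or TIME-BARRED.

TIMELY

The claim accrued on August 23, 2012 — the later of the April 26, 2012 act and the August 23, 2012 discovery.
The untolled deadline — 54 months after August 23, 2012 — is February 23, 2017.
Because the written tolling agreement ran from May 12, 2016 to February 17, 2017, the deadline is extended by 281 days to December 1, 2017.
None of the other events listed affects the running of the period under the stated rules.
The October 2, 2017 filing precedes the December 1, 2017 deadline; the claim is timely.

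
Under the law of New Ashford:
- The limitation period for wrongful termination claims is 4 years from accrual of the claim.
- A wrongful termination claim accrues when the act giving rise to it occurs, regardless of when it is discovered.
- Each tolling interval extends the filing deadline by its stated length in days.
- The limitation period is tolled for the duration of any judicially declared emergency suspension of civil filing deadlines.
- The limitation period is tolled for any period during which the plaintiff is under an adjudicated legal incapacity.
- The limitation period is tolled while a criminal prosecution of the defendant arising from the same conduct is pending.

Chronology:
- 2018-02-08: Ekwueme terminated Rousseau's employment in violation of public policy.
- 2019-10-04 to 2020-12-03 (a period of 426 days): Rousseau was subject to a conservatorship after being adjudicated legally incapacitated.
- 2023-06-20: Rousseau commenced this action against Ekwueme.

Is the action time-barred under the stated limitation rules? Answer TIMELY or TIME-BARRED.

The claim accrued on 2018-02-08, when the wrongful act occurred.
The untolled deadline — 4 years after 2018-02-08 — is 2022-02-08.
The plaintiff's legal incapacity from 2019-10-04 to 2020-12-03 tolled the period for 426 days, extending the deadline to 2023-04-10.
Filing on 2023-06-20 missed the 2023-04-10 deadline — the action is time-barred.

TIME-BARRED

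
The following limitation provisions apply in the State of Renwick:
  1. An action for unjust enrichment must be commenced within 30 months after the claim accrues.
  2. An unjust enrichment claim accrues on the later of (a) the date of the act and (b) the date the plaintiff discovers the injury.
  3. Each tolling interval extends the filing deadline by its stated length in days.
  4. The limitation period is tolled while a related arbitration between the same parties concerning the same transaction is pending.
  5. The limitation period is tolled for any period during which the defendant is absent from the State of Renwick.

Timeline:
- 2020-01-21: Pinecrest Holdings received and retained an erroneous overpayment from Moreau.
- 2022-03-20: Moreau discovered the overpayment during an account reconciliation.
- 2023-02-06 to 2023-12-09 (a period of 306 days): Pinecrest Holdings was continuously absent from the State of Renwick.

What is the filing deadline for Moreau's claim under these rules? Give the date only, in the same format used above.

2025-07-23

Taking the later of the act (2020-01-21) and discovery (2022-03-20), the claim accrued on 2022-03-20.
The untolled deadline — 30 months after 2022-03-20 — is 2024-09-20.
Because the defendant's absence from the jurisdiction ran from 2023-02-06 to 2023-12-09, the deadline is extended by 306 days to 2025-07-23.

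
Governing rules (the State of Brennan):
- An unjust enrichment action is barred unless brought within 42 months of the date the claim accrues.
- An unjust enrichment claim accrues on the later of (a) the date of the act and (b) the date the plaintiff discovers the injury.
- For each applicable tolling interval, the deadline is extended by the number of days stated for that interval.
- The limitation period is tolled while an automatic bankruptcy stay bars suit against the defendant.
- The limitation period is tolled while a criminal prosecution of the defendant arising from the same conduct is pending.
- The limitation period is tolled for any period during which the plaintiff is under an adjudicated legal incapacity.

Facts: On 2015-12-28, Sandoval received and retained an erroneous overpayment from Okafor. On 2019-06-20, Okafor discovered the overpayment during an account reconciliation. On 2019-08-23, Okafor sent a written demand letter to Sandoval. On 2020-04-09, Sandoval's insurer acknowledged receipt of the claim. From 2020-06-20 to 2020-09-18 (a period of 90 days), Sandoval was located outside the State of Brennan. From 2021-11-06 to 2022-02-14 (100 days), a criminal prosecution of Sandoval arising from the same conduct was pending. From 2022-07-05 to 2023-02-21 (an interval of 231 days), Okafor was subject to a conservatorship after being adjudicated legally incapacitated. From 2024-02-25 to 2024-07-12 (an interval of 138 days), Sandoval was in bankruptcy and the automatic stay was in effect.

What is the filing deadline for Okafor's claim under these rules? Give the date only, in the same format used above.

Because discovery on 2019-06-20 post-dates the 2015-12-28 act, accrual under the later-of rule falls on 2019-06-20.
42 months from 2019-06-20 is 2022-12-20.
The period was tolled for 100 days by the pending criminal prosecution (2021-11-06 to 2022-02-14), pushing the deadline to 2023-03-30.
The plaintiff's legal incapacity from 2022-07-05 to 2023-02-21 tolled the period for 231 days, extending the deadline to 2023-11-16.
The automatic bankruptcy stay from 2024-02-25 to 2024-07-12 began after the period had already run on 2023-11-16, so it has no tolling effect.
No stated provision tolls the period for the defendant's absence, so the interval from 2020-06-20 to 2020-09-18 has no effect on the deadline.
Nothing else in the chronology tolls or restarts the period.

2023-11-16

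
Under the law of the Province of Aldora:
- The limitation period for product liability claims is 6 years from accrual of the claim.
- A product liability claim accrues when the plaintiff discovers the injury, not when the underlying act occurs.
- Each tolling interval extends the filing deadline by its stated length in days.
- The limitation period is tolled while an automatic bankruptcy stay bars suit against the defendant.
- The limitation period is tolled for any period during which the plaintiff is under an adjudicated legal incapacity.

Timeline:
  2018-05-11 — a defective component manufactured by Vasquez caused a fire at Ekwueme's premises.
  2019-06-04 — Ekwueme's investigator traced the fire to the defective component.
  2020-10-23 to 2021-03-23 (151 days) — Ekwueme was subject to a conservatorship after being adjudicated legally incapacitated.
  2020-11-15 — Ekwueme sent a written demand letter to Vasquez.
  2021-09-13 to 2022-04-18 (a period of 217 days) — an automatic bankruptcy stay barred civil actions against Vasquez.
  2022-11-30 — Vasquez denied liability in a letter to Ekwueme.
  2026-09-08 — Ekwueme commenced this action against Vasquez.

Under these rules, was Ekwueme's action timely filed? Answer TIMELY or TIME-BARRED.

Under the discovery rule, the claim accrued on 2019-06-04, when Ekwueme discovered the injury — not on the 2018-05-11 date of the underlying act.
6 years from 2019-06-04 is 2025-06-04.
Because the plaintiff's legal incapacity ran from 2020-10-23 to 2021-03-23, the deadline is extended by 151 days to 2025-11-02.
The automatic bankruptcy stay from 2021-09-13 to 2022-04-18 tolled the period for 217 days, extending the deadline to 2026-06-07.
The other events in the timeline have no effect on the limitation period under the stated rules.
The 2026-09-08 filing falls after the 2026-06-07 deadline; the claim is time-barred.

TIME-BARRED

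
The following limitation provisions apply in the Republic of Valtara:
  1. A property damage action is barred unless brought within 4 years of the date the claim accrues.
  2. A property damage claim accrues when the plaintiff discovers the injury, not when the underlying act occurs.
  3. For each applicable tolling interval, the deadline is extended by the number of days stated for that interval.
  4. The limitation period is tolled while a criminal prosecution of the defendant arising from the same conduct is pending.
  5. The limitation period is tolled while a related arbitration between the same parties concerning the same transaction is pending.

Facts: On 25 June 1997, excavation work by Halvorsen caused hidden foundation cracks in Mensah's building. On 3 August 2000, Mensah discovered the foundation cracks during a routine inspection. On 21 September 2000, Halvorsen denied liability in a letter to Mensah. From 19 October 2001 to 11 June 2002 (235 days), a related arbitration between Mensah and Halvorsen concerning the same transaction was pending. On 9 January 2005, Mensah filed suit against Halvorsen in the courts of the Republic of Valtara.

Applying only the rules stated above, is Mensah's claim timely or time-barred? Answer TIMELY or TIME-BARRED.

Accrual is tied to discovery, so the period began on 3 August 2000 rather than on 25 June 1997 when the act occurred.
Adding the 4 years base period to 3 August 2000 gives a deadline of 3 August 2004, before any tolling.
Because the pending related arbitration ran from 19 October 2001 to 11 June 2002, the deadline is extended by 235 days to 26 March 2005.
None of the other events listed affects the running of the period under the stated rules.
Filing on 9 January 2005 beat the 26 March 2005 deadline — the action is timely.

TIMELY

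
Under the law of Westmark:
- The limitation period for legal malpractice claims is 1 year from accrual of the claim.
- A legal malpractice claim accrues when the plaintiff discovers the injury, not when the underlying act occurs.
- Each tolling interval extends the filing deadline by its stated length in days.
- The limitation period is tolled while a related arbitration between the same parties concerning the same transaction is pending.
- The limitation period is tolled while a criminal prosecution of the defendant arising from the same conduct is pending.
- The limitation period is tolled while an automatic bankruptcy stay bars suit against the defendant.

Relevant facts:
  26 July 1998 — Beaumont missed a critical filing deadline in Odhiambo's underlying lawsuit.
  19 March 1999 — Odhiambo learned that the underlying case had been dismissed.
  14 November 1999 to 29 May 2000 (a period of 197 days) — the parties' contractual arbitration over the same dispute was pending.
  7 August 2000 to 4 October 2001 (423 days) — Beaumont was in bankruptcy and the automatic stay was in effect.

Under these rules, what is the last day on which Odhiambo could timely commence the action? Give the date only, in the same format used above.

The claim did not accrue until Odhiambo discovered the injury on 19 March 1999; the 26 July 1998 act date does not start the clock under the stated rule.
Adding the 1 year base period to 19 March 1999 gives a deadline of 19 March 2000, before any tolling.
Because the pending related arbitration ran from 14 November 1999 to 29 May 2000, the deadline is extended by 197 days to 2 October 2000.
Because the automatic bankruptcy stay ran from 7 August 2000 to 4 October 2001, the deadline is extended by 423 days to 29 November 2001.

29 November 2001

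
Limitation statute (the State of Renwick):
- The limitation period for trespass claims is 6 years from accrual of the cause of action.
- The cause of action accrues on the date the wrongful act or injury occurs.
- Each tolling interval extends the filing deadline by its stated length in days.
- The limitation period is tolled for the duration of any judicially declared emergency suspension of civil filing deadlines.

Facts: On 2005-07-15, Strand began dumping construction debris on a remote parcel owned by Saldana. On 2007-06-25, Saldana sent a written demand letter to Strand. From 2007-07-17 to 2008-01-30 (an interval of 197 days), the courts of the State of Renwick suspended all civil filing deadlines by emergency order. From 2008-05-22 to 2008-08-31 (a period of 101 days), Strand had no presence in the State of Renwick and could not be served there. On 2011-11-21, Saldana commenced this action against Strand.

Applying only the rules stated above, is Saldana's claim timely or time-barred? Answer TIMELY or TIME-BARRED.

The limitation period began to run on 2005-07-15.
The untolled deadline — 6 years after 2005-07-15 — is 2011-07-15.
The emergency suspension of filing deadlines from 2007-07-17 to 2008-01-30 tolled the period for 197 days, extending the deadline to 2012-01-28.
No stated provision tolls the period for the defendant's absence, so the interval from 2008-05-22 to 2008-08-31 has no effect on the deadline.
The other events in the timeline have no effect on the limitation period under the stated rules.
Saldana filed on 2011-11-21, before the 2012-01-28 deadline, so the action is timely.

TIMELY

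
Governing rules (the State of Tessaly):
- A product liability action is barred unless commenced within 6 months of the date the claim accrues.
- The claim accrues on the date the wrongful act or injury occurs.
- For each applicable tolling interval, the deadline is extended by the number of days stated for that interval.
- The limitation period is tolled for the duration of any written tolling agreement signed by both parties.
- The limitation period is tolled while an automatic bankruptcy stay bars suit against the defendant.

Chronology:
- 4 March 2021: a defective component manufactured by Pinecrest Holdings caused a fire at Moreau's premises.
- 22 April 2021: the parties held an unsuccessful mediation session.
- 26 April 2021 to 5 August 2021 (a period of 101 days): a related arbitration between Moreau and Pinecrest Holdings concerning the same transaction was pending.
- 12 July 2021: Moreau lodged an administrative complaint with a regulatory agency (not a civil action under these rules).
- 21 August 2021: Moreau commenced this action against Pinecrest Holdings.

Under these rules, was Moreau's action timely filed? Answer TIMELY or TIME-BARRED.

The claim accrued on 4 March 2021, the date of the act.
6 months from 4 March 2021 is 4 September 2021.
No stated provision tolls the period for a pending arbitration, so the interval from 26 April 2021 to 5 August 2021 has no effect on the deadline.
None of the other events listed affects the running of the period under the stated rules.
Moreau filed on 21 August 2021, before the 4 September 2021 deadline, so the action is timely.

TIMELY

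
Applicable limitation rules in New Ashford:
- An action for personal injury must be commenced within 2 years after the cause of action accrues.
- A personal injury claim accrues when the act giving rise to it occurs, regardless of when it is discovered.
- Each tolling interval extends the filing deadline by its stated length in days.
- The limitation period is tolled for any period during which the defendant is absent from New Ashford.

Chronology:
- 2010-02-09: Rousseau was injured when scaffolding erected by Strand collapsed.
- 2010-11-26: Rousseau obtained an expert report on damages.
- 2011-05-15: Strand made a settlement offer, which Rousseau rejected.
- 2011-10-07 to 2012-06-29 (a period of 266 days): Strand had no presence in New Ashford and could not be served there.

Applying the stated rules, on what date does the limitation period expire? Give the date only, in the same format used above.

The limitation period began to run on 2010-02-09.
2 years from 2010-02-09 is 2012-02-09.
The period was tolled for 266 days by the defendant's absence from the jurisdiction (2011-10-07 to 2012-06-29), pushing the deadline to 2012-11-01.
Nothing else in the chronology tolls or restarts the period.

2012-11-01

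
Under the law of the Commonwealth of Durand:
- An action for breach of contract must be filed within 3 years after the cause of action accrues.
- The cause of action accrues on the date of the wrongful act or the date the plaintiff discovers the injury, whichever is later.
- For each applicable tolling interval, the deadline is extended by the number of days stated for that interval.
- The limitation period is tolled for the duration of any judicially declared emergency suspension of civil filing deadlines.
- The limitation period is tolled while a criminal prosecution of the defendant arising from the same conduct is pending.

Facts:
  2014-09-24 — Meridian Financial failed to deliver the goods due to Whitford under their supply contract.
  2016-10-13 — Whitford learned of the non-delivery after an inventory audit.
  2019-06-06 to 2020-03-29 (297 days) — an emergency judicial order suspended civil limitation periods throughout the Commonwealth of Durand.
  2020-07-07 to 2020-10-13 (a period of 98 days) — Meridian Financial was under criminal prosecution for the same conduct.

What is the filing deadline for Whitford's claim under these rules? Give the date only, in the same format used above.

2020-11-11

Taking the later of the act (2014-09-24) and discovery (2016-10-13), the claim accrued on 2016-10-13.
Adding the 3 years base period to 2016-10-13 gives a deadline of 2019-10-13, before any tolling.
The emergency suspension of filing deadlines from 2019-06-06 to 2020-03-29 tolled the period for 297 days, extending the deadline to 2020-08-05.
Because the pending criminal prosecution ran from 2020-07-07 to 2020-10-13, the deadline is extended by 98 days to 2020-11-11.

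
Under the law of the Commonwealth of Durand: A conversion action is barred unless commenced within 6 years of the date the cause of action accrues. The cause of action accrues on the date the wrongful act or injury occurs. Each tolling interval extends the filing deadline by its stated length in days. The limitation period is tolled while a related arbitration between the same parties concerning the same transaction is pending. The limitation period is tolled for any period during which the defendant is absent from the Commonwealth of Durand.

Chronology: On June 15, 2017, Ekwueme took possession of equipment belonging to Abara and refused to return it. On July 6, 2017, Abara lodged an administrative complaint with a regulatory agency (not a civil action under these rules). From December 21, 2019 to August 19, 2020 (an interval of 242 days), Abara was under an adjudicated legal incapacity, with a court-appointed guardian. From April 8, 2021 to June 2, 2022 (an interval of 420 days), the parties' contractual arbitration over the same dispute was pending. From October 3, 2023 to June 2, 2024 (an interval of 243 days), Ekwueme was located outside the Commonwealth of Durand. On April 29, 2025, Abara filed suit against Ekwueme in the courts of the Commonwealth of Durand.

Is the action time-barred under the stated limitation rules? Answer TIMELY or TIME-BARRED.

TIME-BARRED

The cause of action accrued on June 15, 2017, the date of the act.
6 years from June 15, 2017 is June 15, 2023.
The period was tolled for 420 days by the pending related arbitration (April 8, 2021 to June 2, 2022), pushing the deadline to August 8, 2024.
The period was tolled for 243 days by the defendant's absence from the jurisdiction (October 3, 2023 to June 2, 2024), pushing the deadline to April 8, 2025.
The plaintiff's legal incapacity from December 21, 2019 to August 19, 2020 does not toll the period, because no stated rule makes the plaintiff's incapacity a tolling event.
The other events in the timeline have no effect on the limitation period under the stated rules.
Filing on April 29, 2025 missed the April 8, 2025 deadline — the action is time-barred.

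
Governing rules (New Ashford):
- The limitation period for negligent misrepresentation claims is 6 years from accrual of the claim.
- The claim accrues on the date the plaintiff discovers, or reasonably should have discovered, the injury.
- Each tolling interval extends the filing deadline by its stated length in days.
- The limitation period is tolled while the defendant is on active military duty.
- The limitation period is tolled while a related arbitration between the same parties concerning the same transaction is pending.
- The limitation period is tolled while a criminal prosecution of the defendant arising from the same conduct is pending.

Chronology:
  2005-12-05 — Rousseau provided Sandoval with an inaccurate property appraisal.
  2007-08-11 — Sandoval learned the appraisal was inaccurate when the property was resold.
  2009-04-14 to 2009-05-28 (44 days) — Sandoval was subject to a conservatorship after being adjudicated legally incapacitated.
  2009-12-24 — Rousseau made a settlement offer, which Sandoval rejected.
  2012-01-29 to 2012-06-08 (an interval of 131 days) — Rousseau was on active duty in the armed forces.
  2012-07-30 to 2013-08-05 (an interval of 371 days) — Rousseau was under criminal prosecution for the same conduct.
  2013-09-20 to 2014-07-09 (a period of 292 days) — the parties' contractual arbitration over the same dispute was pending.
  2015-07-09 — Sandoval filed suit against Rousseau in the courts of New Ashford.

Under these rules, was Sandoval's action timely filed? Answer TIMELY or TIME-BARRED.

The claim did not accrue until Sandoval discovered the injury on 2007-08-11; the 2005-12-05 act date does not start the clock under the stated rule.
Adding the 6 years base period to 2007-08-11 gives a deadline of 2013-08-11, before any tolling.
Because the defendant's active military service ran from 2012-01-29 to 2012-06-08, the deadline is extended by 131 days to 2013-12-20.
The pending criminal prosecution from 2012-07-30 to 2013-08-05 tolled the period for 371 days, extending the deadline to 2014-12-26.
The pending related arbitration from 2013-09-20 to 2014-07-09 tolled the period for 292 days, extending the deadline to 2015-10-14.
The plaintiff's legal incapacity from 2009-04-14 to 2009-05-28 does not toll the period, because no stated rule makes the plaintiff's incapacity a tolling event.
None of the other events listed affects the running of the period under the stated rules.
Sandoval filed on 2015-07-09, before the 2015-10-14 deadline, so the action is timely.

TIMELY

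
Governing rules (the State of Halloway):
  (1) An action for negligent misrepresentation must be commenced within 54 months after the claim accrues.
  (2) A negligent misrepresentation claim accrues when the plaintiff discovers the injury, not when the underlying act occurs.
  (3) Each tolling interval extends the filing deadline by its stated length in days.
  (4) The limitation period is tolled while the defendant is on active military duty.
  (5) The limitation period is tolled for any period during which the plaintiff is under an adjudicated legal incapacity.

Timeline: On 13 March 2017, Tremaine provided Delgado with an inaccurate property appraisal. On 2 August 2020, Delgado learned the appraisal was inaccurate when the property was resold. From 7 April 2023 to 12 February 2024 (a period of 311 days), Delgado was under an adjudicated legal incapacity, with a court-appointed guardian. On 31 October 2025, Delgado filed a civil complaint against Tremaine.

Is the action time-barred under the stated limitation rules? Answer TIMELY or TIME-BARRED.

The claim did not accrue until Delgado discovered the injury on 2 August 2020; the 13 March 2017 act date does not start the clock under the stated rule.
54 months from 2 August 2020 is 2 February 2025.
Because the plaintiff's legal incapacity ran from 7 April 2023 to 12 February 2024, the deadline is extended by 311 days to 10 December 2025.
Delgado filed on 31 October 2025, before the 10 December 2025 deadline, so the action is timely.

TIMELY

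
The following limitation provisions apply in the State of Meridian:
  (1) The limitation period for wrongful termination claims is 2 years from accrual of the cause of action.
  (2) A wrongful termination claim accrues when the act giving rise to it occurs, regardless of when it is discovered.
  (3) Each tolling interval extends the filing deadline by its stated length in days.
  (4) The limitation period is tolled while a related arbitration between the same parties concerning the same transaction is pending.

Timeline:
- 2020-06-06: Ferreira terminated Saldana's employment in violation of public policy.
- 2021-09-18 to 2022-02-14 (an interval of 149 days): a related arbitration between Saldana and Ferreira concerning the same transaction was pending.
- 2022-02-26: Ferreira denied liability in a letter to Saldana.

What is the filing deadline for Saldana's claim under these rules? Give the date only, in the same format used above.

2022-11-02

The claim accrued on 2020-06-06, when the wrongful act occurred.
The untolled deadline — 2 years after 2020-06-06 — is 2022-06-06.
The period was tolled for 149 days by the pending related arbitration (2021-09-18 to 2022-02-14), pushing the deadline to 2022-11-02.
The other events in the timeline have no effect on the limitation period under the stated rules.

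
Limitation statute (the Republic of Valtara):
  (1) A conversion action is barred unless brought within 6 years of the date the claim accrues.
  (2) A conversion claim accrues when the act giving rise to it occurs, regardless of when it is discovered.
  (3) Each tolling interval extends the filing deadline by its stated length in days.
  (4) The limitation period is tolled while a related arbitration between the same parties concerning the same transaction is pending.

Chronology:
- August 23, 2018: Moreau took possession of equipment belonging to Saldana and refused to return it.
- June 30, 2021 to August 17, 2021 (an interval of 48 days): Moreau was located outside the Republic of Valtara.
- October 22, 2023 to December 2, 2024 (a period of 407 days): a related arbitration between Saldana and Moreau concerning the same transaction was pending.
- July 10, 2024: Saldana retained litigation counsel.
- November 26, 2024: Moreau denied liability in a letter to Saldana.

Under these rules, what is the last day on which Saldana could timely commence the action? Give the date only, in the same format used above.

The claim accrued on August 23, 2018, when the wrongful act occurred.
6 years from August 23, 2018 is August 23, 2024.
The pending related arbitration from October 22, 2023 to December 2, 2024 tolled the period for 407 days, extending the deadline to October 4, 2025.
The defendant's absence from the jurisdiction from June 30, 2021 to August 17, 2021 does not toll the period, because no stated rule makes the defendant's absence a tolling event.
None of the other events listed affects the running of the period under the stated rules.

October 4, 2025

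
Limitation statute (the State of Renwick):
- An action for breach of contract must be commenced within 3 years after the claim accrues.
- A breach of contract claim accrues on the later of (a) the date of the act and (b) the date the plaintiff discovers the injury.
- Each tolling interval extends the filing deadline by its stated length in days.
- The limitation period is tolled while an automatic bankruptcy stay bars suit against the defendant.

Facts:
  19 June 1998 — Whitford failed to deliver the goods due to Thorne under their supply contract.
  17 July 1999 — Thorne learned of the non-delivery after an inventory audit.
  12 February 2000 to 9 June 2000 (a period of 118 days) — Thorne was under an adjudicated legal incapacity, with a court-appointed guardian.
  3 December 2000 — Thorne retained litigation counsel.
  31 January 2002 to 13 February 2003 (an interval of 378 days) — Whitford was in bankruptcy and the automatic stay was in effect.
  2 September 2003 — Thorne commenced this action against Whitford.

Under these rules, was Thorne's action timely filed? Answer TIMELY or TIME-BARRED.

Because discovery on 17 July 1999 post-dates the 19 June 1998 act, accrual under the later-of rule falls on 17 July 1999.
3 years from 17 July 1999 is 17 July 2002.
The automatic bankruptcy stay from 31 January 2002 to 13 February 2003 tolled the period for 378 days, extending the deadline to 30 July 2003.
No stated provision tolls the period for the plaintiff's incapacity, so the interval from 12 February 2000 to 9 June 2000 has no effect on the deadline.
None of the other events listed affects the running of the period under the stated rules.
The 2 September 2003 filing falls after the 30 July 2003 deadline; the claim is time-barred.

TIME-BARRED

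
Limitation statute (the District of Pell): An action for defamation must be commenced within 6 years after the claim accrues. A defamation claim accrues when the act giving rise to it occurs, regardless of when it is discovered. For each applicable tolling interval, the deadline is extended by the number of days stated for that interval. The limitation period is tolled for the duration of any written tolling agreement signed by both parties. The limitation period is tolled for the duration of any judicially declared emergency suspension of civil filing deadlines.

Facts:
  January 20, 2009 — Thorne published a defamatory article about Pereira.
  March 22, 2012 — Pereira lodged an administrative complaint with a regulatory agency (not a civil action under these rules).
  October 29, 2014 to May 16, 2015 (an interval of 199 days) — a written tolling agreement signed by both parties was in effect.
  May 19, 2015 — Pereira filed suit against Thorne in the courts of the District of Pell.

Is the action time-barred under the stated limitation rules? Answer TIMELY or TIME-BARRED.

TIMELY

The limitation period began to run on January 20, 2009.
The untolled deadline — 6 years after January 20, 2009 — is January 20, 2015.
The written tolling agreement from October 29, 2014 to May 16, 2015 tolled the period for 199 days, extending the deadline to August 7, 2015.
None of the other events listed affects the running of the period under the stated rules.
Pereira filed on May 19, 2015, before the August 7, 2015 deadline, so the action is timely.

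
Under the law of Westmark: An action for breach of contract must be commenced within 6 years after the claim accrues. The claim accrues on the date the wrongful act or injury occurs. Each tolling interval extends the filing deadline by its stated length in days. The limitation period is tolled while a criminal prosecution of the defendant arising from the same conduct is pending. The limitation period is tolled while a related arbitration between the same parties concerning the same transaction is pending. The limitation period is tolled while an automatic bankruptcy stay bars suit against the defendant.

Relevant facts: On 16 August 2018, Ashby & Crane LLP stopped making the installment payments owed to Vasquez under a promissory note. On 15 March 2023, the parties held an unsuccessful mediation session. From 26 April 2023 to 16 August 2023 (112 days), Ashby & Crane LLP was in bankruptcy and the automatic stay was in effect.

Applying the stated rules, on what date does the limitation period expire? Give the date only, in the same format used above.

The claim accrued on 16 August 2018, the date of the act.
6 years from 16 August 2018 is 16 August 2024.
The period was tolled for 112 days by the automatic bankruptcy stay (26 April 2023 to 16 August 2023), pushing the deadline to 6 December 2024.
Nothing else in the chronology tolls or restarts the period.

6 December 2024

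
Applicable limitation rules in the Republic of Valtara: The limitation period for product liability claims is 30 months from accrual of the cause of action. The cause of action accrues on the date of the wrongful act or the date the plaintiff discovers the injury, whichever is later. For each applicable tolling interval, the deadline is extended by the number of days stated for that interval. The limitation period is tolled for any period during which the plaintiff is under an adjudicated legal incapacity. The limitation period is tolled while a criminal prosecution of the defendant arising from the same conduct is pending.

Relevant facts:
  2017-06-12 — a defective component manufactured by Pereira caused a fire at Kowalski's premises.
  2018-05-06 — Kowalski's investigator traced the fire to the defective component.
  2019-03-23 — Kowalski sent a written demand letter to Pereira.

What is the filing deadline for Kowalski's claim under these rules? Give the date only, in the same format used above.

2020-11-06

The claim accrued on 2018-05-06 — the later of the 2017-06-12 act and the 2018-05-06 discovery.
The untolled deadline — 30 months after 2018-05-06 — is 2020-11-06.
None of the other events listed affects the running of the period under the stated rules.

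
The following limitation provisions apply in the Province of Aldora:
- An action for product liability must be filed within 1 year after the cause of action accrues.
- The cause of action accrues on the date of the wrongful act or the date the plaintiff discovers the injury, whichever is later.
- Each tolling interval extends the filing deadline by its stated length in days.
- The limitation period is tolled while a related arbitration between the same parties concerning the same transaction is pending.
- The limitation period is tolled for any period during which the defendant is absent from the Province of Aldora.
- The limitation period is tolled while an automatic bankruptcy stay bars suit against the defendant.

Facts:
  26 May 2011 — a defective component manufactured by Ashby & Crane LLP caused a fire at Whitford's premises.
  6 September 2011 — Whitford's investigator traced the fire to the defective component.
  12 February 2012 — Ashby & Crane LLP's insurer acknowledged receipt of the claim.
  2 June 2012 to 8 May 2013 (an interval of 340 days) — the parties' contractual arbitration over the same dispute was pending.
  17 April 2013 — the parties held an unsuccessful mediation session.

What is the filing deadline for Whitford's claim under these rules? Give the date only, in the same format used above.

Because discovery on 6 September 2011 post-dates the 26 May 2011 act, accrual under the later-of rule falls on 6 September 2011.
The untolled deadline — 1 year after 6 September 2011 — is 6 September 2012.
Because the pending related arbitration ran from 2 June 2012 to 8 May 2013, the deadline is extended by 340 days to 12 August 2013.
Nothing else in the chronology tolls or restarts the period.

12 August 2013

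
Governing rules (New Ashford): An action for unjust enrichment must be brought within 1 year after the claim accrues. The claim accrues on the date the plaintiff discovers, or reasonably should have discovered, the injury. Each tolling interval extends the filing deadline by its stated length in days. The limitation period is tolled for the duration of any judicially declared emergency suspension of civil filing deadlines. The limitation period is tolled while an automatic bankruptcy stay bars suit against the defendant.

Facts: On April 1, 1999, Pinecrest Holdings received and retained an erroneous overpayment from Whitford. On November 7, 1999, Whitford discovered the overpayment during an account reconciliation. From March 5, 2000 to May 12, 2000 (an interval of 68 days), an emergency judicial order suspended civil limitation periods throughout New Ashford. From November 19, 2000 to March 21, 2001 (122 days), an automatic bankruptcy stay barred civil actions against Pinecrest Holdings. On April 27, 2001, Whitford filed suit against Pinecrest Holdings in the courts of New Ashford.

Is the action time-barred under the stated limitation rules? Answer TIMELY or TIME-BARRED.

Accrual is tied to discovery, so the period began on November 7, 1999 rather than on April 1, 1999 when the act occurred.
The untolled deadline — 1 year after November 7, 1999 — is November 7, 2000.
The emergency suspension of filing deadlines from March 5, 2000 to May 12, 2000 tolled the period for 68 days, extending the deadline to January 14, 2001.
The period was tolled for 122 days by the automatic bankruptcy stay (November 19, 2000 to March 21, 2001), pushing the deadline to May 16, 2001.
Filing on April 27, 2001 beat the May 16, 2001 deadline — the action is timely.

TIMELY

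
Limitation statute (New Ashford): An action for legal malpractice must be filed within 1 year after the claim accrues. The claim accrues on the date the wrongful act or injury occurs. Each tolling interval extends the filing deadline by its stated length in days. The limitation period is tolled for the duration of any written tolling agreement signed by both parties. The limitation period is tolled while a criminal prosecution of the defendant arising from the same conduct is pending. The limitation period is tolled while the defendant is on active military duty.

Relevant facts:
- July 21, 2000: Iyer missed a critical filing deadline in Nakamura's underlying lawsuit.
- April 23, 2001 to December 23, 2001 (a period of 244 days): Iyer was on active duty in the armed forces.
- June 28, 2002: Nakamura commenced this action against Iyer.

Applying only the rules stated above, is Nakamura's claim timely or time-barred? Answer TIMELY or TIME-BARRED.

TIME-BARRED

The claim accrued on July 21, 2000, when the wrongful act occurred.
Adding the 1 year base period to July 21, 2000 gives a deadline of July 21, 2001, before any tolling.
The period was tolled for 244 days by the defendant's active military service (April 23, 2001 to December 23, 2001), pushing the deadline to March 22, 2002.
Nakamura filed on June 28, 2002, after the March 22, 2002 deadline, so the action is time-barred.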